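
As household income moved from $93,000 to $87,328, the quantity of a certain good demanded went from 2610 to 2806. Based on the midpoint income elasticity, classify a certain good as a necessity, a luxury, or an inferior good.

%ΔQ = (2806 − 2610)/[(2610+2806)/2] = 196/2708 ≈ 0.0724.
%ΔI = (87,328 − 93,000)/[(93,000+87,328)/2] = -5672/90164 ≈ -0.0629.
E_I = %ΔQ/%ΔI ≈ -1.151.
E_I < 0: inferior good.

inferior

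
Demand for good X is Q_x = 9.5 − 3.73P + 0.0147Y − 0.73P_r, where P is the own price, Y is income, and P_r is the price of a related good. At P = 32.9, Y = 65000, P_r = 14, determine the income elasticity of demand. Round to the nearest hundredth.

Q_x = 9.5 − 3.73(32.9) + 0.0147(65000) − 0.73(14) = 9.5 − 122.717 + 955.5 − 10.22 = 832.063.
∂Q_x/∂Y = +0.0147, so E_I = 0.0147·(65000/832.063) ≈ 1.15.
E_I > 1: normal good (luxury).

1.15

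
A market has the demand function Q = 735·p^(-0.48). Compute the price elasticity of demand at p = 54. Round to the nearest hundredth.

-0.48

For a Cobb–Douglas (constant-elasticity) form Q = A·p^α·…, the elasticity with respect to p equals the exponent α at every point.
Here the exponent on p is -0.48, so the price elasticity of demand is -0.48.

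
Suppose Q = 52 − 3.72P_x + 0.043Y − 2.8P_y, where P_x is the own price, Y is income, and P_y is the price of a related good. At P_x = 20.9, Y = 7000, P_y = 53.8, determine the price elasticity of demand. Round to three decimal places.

Evaluating quantity at (P_x, Y, P_y) gives Q = 52 − 3.72(20.9) + 0.043(7000) − 2.8(53.8) = 52 − 77.748 + 301 − 150.64 = 124.612.
∂Q/∂P_x = −3.72, so E_p = (−3.72)·(20.9/124.612) ≈ -0.624.
|E_p| < 1: demand is inelastic.

-0.624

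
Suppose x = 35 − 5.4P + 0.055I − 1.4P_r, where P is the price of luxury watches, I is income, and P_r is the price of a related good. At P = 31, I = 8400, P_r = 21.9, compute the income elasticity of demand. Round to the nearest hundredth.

1.55

Substituting, x = 35 − 5.4(31) + 0.055(8400) − 1.4(21.9) = 35 − 167.4 + 462 − 30.66 = 298.94.
∂x/∂I = +0.055, so E_I = 0.055·(8400/298.94) ≈ 1.55.
E_I > 1: normal good (luxury).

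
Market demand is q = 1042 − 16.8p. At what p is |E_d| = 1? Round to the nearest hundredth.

For linear demand q = a − bp, E = −bp/(a − bp). |E| = 1 ⇒ bp = a − bp ⇒ p = a/(2b).
p = 1042/(2·16.8) ≈ 31.01.

31.01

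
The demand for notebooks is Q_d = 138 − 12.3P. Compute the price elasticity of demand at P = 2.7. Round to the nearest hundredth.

-0.32

At P = 2.7, Q_d = 104.79.
dQ_d/dP = −12.3.
Point elasticity E = (dQ_d/dP)·(P/Q_d) = -12.3 × 2.7/104.79 ≈ -0.32.
|E| < 1, so demand is inelastic at this price.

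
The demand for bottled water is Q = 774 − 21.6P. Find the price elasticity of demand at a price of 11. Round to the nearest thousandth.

At P = 11, Q = 536.4.
dQ/dP = −21.6.
Point elasticity E = (dQ/dP)·(P/Q) = -21.6 × 11/536.4 ≈ -0.443.
|E| < 1, so demand is inelastic at this price.

-0.443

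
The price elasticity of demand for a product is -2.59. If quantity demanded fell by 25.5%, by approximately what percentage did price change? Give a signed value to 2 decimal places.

9.85

%ΔQ ≈ E × %ΔP ⇒ %ΔP = %ΔQ / E = (-25.5%)/(-2.59) ≈ 9.85%.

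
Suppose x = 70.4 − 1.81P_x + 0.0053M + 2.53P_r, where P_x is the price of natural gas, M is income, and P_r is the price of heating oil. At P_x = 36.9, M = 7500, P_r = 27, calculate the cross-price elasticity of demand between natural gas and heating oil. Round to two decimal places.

0.61

x = 70.4 − 1.81(36.9) + 0.0053(7500) + 2.53(27) = 70.4 − 66.789 + 39.75 + 68.31 = 111.671.
∂x/∂P_r = +2.53, so E_xy = 2.53·(27/111.671) ≈ 0.61.
E_xy > 0: the goods are substitutes.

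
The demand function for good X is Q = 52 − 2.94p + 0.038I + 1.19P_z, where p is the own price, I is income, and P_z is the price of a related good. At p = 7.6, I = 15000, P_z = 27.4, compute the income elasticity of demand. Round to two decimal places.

Q = 52 − 2.94(7.6) + 0.038(15000) + 1.19(27.4) = 52 − 22.344 + 570 + 32.606 = 632.262.
∂Q/∂I = +0.038, so E_I = 0.038·(15000/632.262) ≈ 0.90.
E_I ∈ (0,1): normal good (necessity).

0.90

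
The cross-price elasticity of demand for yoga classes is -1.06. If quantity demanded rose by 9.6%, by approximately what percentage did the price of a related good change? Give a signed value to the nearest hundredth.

-9.06

%ΔQ ≈ E × %ΔP_y ⇒ %ΔP_y = %ΔQ / E = (9.6%)/(-1.06) ≈ -9.06%.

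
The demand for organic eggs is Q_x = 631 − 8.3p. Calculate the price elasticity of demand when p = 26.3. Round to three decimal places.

-0.529

At p = 26.3, Q_x = 412.71.
dQ_x/dp = −8.3.
Point elasticity E = (dQ_x/dp)·(p/Q_x) = -8.3 × 26.3/412.71 ≈ -0.529.
|E| < 1, so demand is inelastic at this price.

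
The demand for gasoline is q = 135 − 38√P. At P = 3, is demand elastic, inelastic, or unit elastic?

At P = 3, q = 69.1821.
dq/dP = −38/(2√P) = −38/(2·1.7321).
Point elasticity E = (dq/dP)·(P/q) = -10.9697 × 3/69.1821 ≈ -0.476.
|E| ≈ 0.476 < 1, so demand is inelastic.

inelastic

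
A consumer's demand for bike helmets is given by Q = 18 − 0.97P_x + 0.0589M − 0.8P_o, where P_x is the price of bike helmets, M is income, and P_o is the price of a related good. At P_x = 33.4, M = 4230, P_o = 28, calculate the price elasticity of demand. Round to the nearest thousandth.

-0.153

Substituting, Q = 18 − 0.97(33.4) + 0.0589(4230) − 0.8(28) = 18 − 32.398 + 249.147 − 22.4 = 212.349.
∂Q/∂P_x = −0.97, so E_p = (−0.97)·(33.4/212.349) ≈ -0.153.
|E_p| < 1: demand is inelastic.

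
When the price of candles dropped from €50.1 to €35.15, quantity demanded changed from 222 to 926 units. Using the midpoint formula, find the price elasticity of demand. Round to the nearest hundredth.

-3.50

%ΔQ = (926 − 222)/[(222 + 926)/2] = 704/574 ≈ 1.2265.
%ΔP = (35.15 − 50.1)/[(50.1 + 35.15)/2] = -14.95/42.625 ≈ -0.3507.
Arc elasticity E = %ΔQ/%ΔP ≈ 1.2265/-0.3507 ≈ -3.50.
|E| > 1: demand is elastic over this range.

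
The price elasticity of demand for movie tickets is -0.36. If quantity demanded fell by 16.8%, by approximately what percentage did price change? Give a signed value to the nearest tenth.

46.7

%ΔQ ≈ E × %ΔP ⇒ %ΔP = %ΔQ / E = (-16.8%)/(-0.36) ≈ 46.7%.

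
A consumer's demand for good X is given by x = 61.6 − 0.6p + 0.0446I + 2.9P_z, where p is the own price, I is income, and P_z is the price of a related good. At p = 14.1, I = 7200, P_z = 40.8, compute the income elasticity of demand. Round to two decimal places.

0.65

Substituting, x = 61.6 − 0.6(14.1) + 0.0446(7200) + 2.9(40.8) = 61.6 − 8.46 + 321.12 + 118.32 = 492.58.
∂x/∂I = +0.0446, so E_I = 0.0446·(7200/492.58) ≈ 0.65.
E_I ∈ (0,1): normal good (necessity).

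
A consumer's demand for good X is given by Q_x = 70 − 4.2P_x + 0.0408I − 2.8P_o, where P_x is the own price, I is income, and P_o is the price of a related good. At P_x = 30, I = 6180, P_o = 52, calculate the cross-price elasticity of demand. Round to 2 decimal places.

-2.88

Substituting, Q_x = 70 − 4.2(30) + 0.0408(6180) − 2.8(52) = 70 − 126 + 252.144 − 145.6 = 50.544.
∂Q_x/∂P_o = −2.8, so E_xy = -2.8·(52/50.544) ≈ -2.88.
E_xy < 0: the goods are complements.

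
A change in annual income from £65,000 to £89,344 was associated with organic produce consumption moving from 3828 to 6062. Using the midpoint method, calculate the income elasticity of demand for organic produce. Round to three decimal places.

1.432

%ΔQ = (6062 − 3828)/[(3828+6062)/2] = 2234/4945 ≈ 0.4518.
%ΔI = (89,344 − 65,000)/[(65,000+89,344)/2] = 24344/77172 ≈ 0.3155.
E_I = %ΔQ/%ΔI ≈ 1.432.
E_I > 1: normal good (luxury).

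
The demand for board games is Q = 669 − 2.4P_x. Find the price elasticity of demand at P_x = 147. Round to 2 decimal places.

-1.12

At P_x = 147, Q = 316.2.
dQ/dP_x = −2.4.
Point elasticity E = (dQ/dP_x)·(P_x/Q) = -2.4 × 147/316.2 ≈ -1.12.
|E| > 1, so demand is elastic at this price.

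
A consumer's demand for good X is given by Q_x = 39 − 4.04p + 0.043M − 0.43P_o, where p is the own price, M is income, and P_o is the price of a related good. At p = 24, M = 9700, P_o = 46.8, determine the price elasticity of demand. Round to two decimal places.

First evaluate Q_x: 39 − 4.04(24) + 0.043(9700) − 0.43(46.8) = 39 − 96.96 + 417.1 − 20.124 = 339.016.
∂Q_x/∂p = −4.04, so E_p = (−4.04)·(24/339.016) ≈ -0.29.
|E_p| < 1: demand is inelastic.

-0.29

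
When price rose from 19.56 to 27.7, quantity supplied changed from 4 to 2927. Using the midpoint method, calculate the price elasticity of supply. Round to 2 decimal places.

5.79

%Δq = (2927 − 4)/[(4 + 2927)/2] = 2923/1465.5 ≈ 1.9945.
%Δp = (27.7 − 19.56)/[(19.56 + 27.7)/2] = 8.14/23.63 ≈ 0.3445.
Arc elasticity E = %Δq/%Δp ≈ 1.9945/0.3445 ≈ 5.79.
|E| > 1: supply is elastic over this range.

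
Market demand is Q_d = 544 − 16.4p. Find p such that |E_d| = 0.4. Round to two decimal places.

9.48

Set −bp/(a − bp) = −0.4 ⇒ bp = 0.4(a − bp) ⇒ bp(1+0.4) = 0.4·a.
p = 0.4·544/(16.4·1.4) ≈ 9.48.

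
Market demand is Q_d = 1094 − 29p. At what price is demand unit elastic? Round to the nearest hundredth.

For linear demand Q_d = a − bp, E = −bp/(a − bp). |E| = 1 ⇒ bp = a − bp ⇒ p = a/(2b).
p = 1094/(2·29) ≈ 18.86.

18.86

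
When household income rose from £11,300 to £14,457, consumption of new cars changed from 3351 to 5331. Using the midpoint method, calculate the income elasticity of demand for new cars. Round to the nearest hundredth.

1.86

%ΔQ = (5331 − 3351)/[(3351+5331)/2] = 1980/4341 ≈ 0.4561.
%ΔI = (14,457 − 11,300)/[(11,300+14,457)/2] = 3157/12878.5 ≈ 0.2451.
E_I = %ΔQ/%ΔI ≈ 1.86.
E_I > 1: normal good (luxury).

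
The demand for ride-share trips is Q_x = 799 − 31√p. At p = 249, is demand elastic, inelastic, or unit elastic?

At p = 249, Q_x = 309.8283.
dQ_x/dp = −31/(2√p) = −31/(2·15.7797).
Point elasticity E = (dQ_x/dp)·(p/Q_x) = -0.9823 × 249/309.8283 ≈ -0.789.
|E| ≈ 0.789 < 1, so demand is inelastic.

inelastic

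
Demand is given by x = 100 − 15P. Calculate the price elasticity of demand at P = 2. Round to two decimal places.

-0.43

At P = 2, x = 70.
dx/dP = −15.
Point elasticity E = (dx/dP)·(P/x) = -15 × 2/70 ≈ -0.43.
|E| < 1, so demand is inelastic at this price.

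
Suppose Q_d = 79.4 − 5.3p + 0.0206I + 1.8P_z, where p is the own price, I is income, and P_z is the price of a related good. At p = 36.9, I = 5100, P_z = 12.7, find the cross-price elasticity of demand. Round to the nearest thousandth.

1.946

Q_d = 79.4 − 5.3(36.9) + 0.0206(5100) + 1.8(12.7) = 79.4 − 195.57 + 105.06 + 22.86 = 11.75.
∂Q_d/∂P_z = +1.8, so E_xy = 1.8·(12.7/11.75) ≈ 1.946.
E_xy > 0: the goods are substitutes.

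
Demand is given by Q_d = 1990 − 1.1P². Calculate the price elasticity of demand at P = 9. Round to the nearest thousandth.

At P = 9, Q_d = 1900.9.
dQ_d/dP = −2·1.1·P = −19.8.
Point elasticity E = (dQ_d/dP)·(P/Q_d) = -19.8 × 9/1900.9 ≈ -0.094.
|E| < 1, so demand is inelastic at this price.

-0.094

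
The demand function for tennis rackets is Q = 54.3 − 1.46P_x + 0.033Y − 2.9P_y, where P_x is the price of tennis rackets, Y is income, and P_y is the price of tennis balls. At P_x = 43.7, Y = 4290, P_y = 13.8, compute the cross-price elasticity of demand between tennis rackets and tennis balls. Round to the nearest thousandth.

Q = 54.3 − 1.46(43.7) + 0.033(4290) − 2.9(13.8) = 54.3 − 63.802 + 141.57 − 40.02 = 92.048.
∂Q/∂P_y = −2.9, so E_xy = -2.9·(13.8/92.048) ≈ -0.435.
E_xy < 0: the goods are complements.

-0.435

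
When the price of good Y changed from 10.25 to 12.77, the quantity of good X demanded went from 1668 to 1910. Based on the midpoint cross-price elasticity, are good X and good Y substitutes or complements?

substitutes

%ΔQ_x = (1910 − 1668)/[(1668+1910)/2] = 242/1789 ≈ 0.1353.
%ΔP_y = (12.77 − 10.25)/[(10.25+12.77)/2] ≈ 0.2189.
E_xy = 0.1353/0.2189 ≈ 0.618.
E_xy > 0, so the goods are substitutes.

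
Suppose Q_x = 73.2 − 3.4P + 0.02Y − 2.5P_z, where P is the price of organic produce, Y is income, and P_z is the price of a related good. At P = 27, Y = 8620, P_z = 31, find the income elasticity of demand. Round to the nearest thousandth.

2.260

First evaluate Q_x: 73.2 − 3.4(27) + 0.02(8620) − 2.5(31) = 73.2 − 91.8 + 172.4 − 77.5 = 76.3.
∂Q_x/∂Y = +0.02, so E_I = 0.02·(8620/76.3) ≈ 2.260.
E_I > 1: normal good (luxury).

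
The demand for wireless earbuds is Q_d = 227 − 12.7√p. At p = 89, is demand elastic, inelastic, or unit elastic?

inelastic

At p = 89, Q_d = 107.1884.
dQ_d/dp = −12.7/(2√p) = −12.7/(2·9.434).
Point elasticity E = (dQ_d/dp)·(p/Q_d) = -0.6731 × 89/107.1884 ≈ -0.559.
|E| ≈ 0.559 < 1, so demand is inelastic.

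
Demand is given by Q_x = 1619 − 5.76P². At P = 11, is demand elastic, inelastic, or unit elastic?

elastic

At P = 11, Q_x = 922.04.
dQ_x/dP = −2·5.76·P = −126.72.
Point elasticity E = (dQ_x/dP)·(P/Q_x) = -126.72 × 11/922.04 ≈ -1.512.
|E| ≈ 1.512 > 1, so demand is elastic.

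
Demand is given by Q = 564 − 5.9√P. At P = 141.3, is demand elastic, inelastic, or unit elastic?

inelastic

At P = 141.3, Q = 493.8669.
dQ/dP = −5.9/(2√P) = −5.9/(2·11.887).
Point elasticity E = (dQ/dP)·(P/Q) = -0.2482 × 141.3/493.8669 ≈ -0.071.
|E| ≈ 0.071 < 1, so demand is inelastic.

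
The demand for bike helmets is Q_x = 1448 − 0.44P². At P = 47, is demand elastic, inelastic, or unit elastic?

At P = 47, Q_x = 476.04.
dQ_x/dP = −2·0.44·P = −41.36.
Point elasticity E = (dQ_x/dP)·(P/Q_x) = -41.36 × 47/476.04 ≈ -4.084.
|E| ≈ 4.084 > 1, so demand is elastic.

elastic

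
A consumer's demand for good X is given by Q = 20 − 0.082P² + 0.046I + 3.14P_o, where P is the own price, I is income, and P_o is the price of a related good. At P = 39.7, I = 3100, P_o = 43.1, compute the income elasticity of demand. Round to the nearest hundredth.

Substituting, Q = 20 − 0.082(39.7)² + 0.046(3100) + 3.14(43.1) = 20 − 129.2394 + 142.6 + 135.334 = 168.6946.
∂Q/∂I = +0.046, so E_I = 0.046·(3100/168.6946) ≈ 0.85.
E_I ∈ (0,1): normal good (necessity).

0.85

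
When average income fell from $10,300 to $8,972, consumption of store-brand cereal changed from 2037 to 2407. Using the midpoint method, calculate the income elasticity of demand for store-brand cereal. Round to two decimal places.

%ΔQ = (2407 − 2037)/[(2037+2407)/2] = 370/2222 ≈ 0.1665.
%ΔI = (8,972 − 10,300)/[(10,300+8,972)/2] = -1328/9636 ≈ -0.1378.
E_I = %ΔQ/%ΔI ≈ -1.21.
E_I < 0: inferior good.

-1.21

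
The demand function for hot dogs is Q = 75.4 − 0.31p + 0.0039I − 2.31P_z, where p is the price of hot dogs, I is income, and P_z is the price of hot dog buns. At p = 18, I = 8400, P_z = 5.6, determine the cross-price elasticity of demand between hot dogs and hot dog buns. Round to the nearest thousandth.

Substituting, Q = 75.4 − 0.31(18) + 0.0039(8400) − 2.31(5.6) = 75.4 − 5.58 + 32.76 − 12.936 = 89.644.
∂Q/∂P_z = −2.31, so E_xy = -2.31·(5.6/89.644) ≈ -0.144.
E_xy < 0: the goods are complements.

-0.144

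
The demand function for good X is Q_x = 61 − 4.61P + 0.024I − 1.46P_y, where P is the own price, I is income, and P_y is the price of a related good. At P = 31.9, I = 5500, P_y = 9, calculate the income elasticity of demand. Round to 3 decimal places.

Q_x = 61 − 4.61(31.9) + 0.024(5500) − 1.46(9) = 61 − 147.059 + 132 − 13.14 = 32.801.
∂Q_x/∂I = +0.024, so E_I = 0.024·(5500/32.801) ≈ 4.024.
E_I > 1: normal good (luxury).

4.024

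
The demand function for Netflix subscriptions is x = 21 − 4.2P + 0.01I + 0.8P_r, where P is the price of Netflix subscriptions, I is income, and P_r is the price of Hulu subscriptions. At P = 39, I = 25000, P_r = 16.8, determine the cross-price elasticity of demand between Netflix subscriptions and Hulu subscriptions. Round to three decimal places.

0.111

x = 21 − 4.2(39) + 0.01(25000) + 0.8(16.8) = 21 − 163.8 + 250 + 13.44 = 120.64.
∂x/∂P_r = +0.8, so E_xy = 0.8·(16.8/120.64) ≈ 0.111.
E_xy > 0: the goods are substitutes.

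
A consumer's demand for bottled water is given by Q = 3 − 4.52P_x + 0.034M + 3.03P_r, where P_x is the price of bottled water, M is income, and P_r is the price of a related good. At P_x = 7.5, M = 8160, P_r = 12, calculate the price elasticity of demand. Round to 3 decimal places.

At the given point, Q = 3 − 4.52(7.5) + 0.034(8160) + 3.03(12) = 3 − 33.9 + 277.44 + 36.36 = 282.9.
∂Q/∂P_x = −4.52, so E_p = (−4.52)·(7.5/282.9) ≈ -0.120.
|E_p| < 1: demand is inelastic.

-0.120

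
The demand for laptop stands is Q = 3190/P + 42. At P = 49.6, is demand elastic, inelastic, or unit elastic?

inelastic

At P = 49.6, Q = 106.3145.
dQ/dP = −3190/P² = −1.2967.
Point elasticity E = (dQ/dP)·(P/Q) = -1.2967 × 49.6/106.3145 ≈ -0.605.
|E| ≈ 0.605 < 1, so demand is inelastic.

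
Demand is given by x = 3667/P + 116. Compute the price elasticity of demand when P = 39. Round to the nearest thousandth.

-0.448

At P = 39, x = 210.0256.
dx/dP = −3667/P² = −2.4109.
Point elasticity E = (dx/dP)·(P/x) = -2.4109 × 39/210.0256 ≈ -0.448.
|E| < 1, so demand is inelastic at this price.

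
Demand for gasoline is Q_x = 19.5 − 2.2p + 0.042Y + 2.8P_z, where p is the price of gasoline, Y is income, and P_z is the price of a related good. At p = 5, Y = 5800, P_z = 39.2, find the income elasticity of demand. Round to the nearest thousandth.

Substituting, Q_x = 19.5 − 2.2(5) + 0.042(5800) + 2.8(39.2) = 19.5 − 11 + 243.6 + 109.76 = 361.86.
∂Q_x/∂Y = +0.042, so E_I = 0.042·(5800/361.86) ≈ 0.673.
E_I ∈ (0,1): normal good (necessity).

0.673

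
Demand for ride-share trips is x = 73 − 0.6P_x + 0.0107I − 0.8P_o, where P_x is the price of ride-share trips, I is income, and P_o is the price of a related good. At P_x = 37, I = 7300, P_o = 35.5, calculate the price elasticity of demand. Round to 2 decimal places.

x = 73 − 0.6(37) + 0.0107(7300) − 0.8(35.5) = 73 − 22.2 + 78.11 − 28.4 = 100.51.
∂x/∂P_x = −0.6, so E_p = (−0.6)·(37/100.51) ≈ -0.22.
|E_p| < 1: demand is inelastic.

-0.22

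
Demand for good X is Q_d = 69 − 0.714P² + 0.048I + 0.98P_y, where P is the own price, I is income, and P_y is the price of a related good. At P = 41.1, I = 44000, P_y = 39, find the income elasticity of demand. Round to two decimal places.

2.08

Substituting, Q_d = 69 − 0.714(41.1)² + 0.048(44000) + 0.98(39) = 69 − 1206.0959 + 2112 + 38.22 = 1013.1241.
∂Q_d/∂I = +0.048, so E_I = 0.048·(44000/1013.1241) ≈ 2.08.
E_I > 1: normal good (luxury).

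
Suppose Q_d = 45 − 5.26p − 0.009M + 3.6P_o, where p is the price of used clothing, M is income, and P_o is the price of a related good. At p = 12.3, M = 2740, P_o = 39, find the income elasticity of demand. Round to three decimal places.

Q_d = 45 − 5.26(12.3) − 0.009(2740) + 3.6(39) = 45 − 64.698 − 24.66 + 140.4 = 96.042.
∂Q_d/∂M = −0.009, so E_I = -0.009·(2740/96.042) ≈ -0.257.
E_I < 0: inferior good.

-0.257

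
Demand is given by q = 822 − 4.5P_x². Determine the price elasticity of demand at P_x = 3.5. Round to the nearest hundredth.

-0.14

At P_x = 3.5, q = 766.875.
dq/dP_x = −2·4.5·P_x = −31.5.
Point elasticity E = (dq/dP_x)·(P_x/q) = -31.5 × 3.5/766.875 ≈ -0.14.
|E| < 1, so demand is inelastic at this price.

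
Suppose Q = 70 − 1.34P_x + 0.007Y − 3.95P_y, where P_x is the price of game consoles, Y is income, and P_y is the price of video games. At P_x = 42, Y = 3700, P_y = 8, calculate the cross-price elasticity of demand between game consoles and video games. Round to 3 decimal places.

Evaluating quantity at (P_x, Y, P_y) gives Q = 70 − 1.34(42) + 0.007(3700) − 3.95(8) = 70 − 56.28 + 25.9 − 31.6 = 8.02.
∂Q/∂P_y = −3.95, so E_xy = -3.95·(8/8.02) ≈ -3.940.
E_xy < 0: the goods are complements.

-3.940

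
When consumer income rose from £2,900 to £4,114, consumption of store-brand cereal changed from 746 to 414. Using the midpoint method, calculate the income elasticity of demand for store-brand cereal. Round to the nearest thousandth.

-1.654

%ΔQ = (414 − 746)/[(746+414)/2] = -332/580 ≈ -0.5724.
%ΔI = (4,114 − 2,900)/[(2,900+4,114)/2] = 1214/3507 ≈ 0.3462.
E_I = %ΔQ/%ΔI ≈ -1.654.
E_I < 0: inferior good.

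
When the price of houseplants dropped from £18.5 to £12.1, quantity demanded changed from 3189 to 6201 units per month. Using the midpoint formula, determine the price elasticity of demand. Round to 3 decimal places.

%Δq = (6201 − 3189)/[(3189 + 6201)/2] = 3012/4695 ≈ 0.6415.
%ΔP = (12.1 − 18.5)/[(18.5 + 12.1)/2] = -6.4/15.3 ≈ -0.4183.
Arc elasticity E = %Δq/%ΔP ≈ 0.6415/-0.4183 ≈ -1.534.
|E| > 1: demand is elastic over this range.

-1.534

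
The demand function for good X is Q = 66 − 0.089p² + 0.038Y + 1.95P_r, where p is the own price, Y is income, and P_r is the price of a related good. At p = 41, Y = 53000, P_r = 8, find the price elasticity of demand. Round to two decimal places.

-0.15

At the given point, Q = 66 − 0.089(41)² + 0.038(53000) + 1.95(8) = 66 − 149.609 + 2014 + 15.6 = 1945.991.
∂Q/∂p = −2·0.089·p = -7.298, so E_p = -7.298·(41/1945.991) ≈ -0.15.
|E_p| < 1: demand is inelastic.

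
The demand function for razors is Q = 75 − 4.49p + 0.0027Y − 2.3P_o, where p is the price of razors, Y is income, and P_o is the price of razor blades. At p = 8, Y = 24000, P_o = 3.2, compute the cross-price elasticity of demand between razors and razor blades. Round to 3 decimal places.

-0.076

Q = 75 − 4.49(8) + 0.0027(24000) − 2.3(3.2) = 75 − 35.92 + 64.8 − 7.36 = 96.52.
∂Q/∂P_o = −2.3, so E_xy = -2.3·(3.2/96.52) ≈ -0.076.
E_xy < 0: the goods are complements.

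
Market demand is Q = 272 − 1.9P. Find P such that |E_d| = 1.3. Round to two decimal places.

80.92

Set −bP/(a − bP) = −1.3 ⇒ bP = 1.3(a − bP) ⇒ bP(1+1.3) = 1.3·a.
P = 1.3·272/(1.9·2.3) ≈ 80.92.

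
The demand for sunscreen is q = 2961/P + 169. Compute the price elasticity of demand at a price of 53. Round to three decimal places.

At P = 53, q = 224.8679.
dq/dP = −2961/P² = −1.0541.
Point elasticity E = (dq/dP)·(P/q) = -1.0541 × 53/224.8679 ≈ -0.248.
|E| < 1, so demand is inelastic at this price.

-0.248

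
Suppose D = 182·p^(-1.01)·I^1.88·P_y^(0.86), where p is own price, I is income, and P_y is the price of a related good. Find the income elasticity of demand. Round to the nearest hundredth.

1.88

For a Cobb–Douglas (constant-elasticity) form D = A·I^α·…, the elasticity with respect to I equals the exponent α at every point.
Here the exponent on I is 1.88, so the income elasticity of demand is 1.88.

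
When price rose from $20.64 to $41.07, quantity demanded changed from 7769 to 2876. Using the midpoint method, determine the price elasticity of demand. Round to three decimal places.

-1.388

%ΔQ = (2876 − 7769)/[(7769 + 2876)/2] = -4893/5322.5 ≈ -0.9193.
%Δp = (41.07 − 20.64)/[(20.64 + 41.07)/2] = 20.43/30.855 ≈ 0.6621.
Arc elasticity E = %ΔQ/%Δp ≈ -0.9193/0.6621 ≈ -1.388.
|E| > 1: demand is elastic over this range.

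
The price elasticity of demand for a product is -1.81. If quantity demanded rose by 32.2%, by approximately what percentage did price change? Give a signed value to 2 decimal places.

%ΔQ ≈ E × %ΔP ⇒ %ΔP = %ΔQ / E = (32.2%)/(-1.81) ≈ -17.79%.

-17.79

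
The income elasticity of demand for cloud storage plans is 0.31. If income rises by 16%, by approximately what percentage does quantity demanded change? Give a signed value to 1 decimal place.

5.0

%ΔQ ≈ E × %ΔI = (0.31) × (16%) ≈ 5.0%.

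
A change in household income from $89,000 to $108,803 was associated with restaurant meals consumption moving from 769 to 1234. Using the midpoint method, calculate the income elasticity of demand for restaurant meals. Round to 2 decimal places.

%ΔQ = (1234 − 769)/[(769+1234)/2] = 465/1001.5 ≈ 0.4643.
%ΔM = (108,803 − 89,000)/[(89,000+108,803)/2] = 19803/98901.5 ≈ 0.2002.
E_I = %ΔQ/%ΔM ≈ 2.32.
E_I > 1: normal good (luxury).

2.32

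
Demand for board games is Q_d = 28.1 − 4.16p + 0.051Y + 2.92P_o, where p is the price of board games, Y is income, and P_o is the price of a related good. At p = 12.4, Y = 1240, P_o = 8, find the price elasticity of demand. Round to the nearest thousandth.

-0.817

First evaluate Q_d: 28.1 − 4.16(12.4) + 0.051(1240) + 2.92(8) = 28.1 − 51.584 + 63.24 + 23.36 = 63.116.
∂Q_d/∂p = −4.16, so E_p = (−4.16)·(12.4/63.116) ≈ -0.817.
|E_p| < 1: demand is inelastic.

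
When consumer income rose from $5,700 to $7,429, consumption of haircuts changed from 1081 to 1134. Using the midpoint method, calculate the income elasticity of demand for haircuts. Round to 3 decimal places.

0.182

%ΔQ = (1134 − 1081)/[(1081+1134)/2] = 53/1107.5 ≈ 0.0479.
%ΔY = (7,429 − 5,700)/[(5,700+7,429)/2] = 1729/6564.5 ≈ 0.2634.
E_I = %ΔQ/%ΔY ≈ 0.182.
E_I ∈ (0,1): normal good (necessity).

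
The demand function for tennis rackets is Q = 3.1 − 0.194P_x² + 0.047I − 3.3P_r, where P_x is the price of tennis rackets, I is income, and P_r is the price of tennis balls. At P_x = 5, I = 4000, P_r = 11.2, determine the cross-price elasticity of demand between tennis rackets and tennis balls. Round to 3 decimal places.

-0.248

Evaluating quantity at (P_x, I, P_r) gives Q = 3.1 − 0.194(5)² + 0.047(4000) − 3.3(11.2) = 3.1 − 4.85 + 188 − 36.96 = 149.29.
∂Q/∂P_r = −3.3, so E_xy = -3.3·(11.2/149.29) ≈ -0.248.
E_xy < 0: the goods are complements.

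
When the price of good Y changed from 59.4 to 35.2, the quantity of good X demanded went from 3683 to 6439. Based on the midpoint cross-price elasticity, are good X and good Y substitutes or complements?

%ΔQ_x = (6439 − 3683)/[(3683+6439)/2] = 2756/5061 ≈ 0.5446.
%ΔP_y = (35.2 − 59.4)/[(59.4+35.2)/2] ≈ -0.5116.
E_xy = 0.5446/-0.5116 ≈ -1.064.
E_xy < 0, so the goods are complements.

complements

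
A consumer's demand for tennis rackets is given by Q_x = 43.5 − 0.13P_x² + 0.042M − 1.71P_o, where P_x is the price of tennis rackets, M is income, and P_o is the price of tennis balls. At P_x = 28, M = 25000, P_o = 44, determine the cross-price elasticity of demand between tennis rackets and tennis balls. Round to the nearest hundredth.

-0.08

Evaluating quantity at (P_x, M, P_o) gives Q_x = 43.5 − 0.13(28)² + 0.042(25000) − 1.71(44) = 43.5 − 101.92 + 1050 − 75.24 = 916.34.
∂Q_x/∂P_o = −1.71, so E_xy = -1.71·(44/916.34) ≈ -0.08.
E_xy < 0: the goods are complements.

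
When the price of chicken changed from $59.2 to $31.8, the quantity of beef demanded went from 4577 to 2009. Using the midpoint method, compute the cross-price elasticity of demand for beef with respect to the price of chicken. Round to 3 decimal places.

%ΔQ_x = (2009 − 4577)/[(4577+2009)/2] = -2568/3293 ≈ -0.7798.
%ΔP_y = (31.8 − 59.2)/[(59.2+31.8)/2] ≈ -0.6022.
E_xy = -0.7798/-0.6022 ≈ 1.295.
E_xy > 0, so beef and chicken are substitutes.

1.295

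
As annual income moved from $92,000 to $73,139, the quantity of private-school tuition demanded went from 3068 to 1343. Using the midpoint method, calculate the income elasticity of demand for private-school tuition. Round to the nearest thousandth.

3.424

%ΔQ = (1343 − 3068)/[(3068+1343)/2] = -1725/2205.5 ≈ -0.7821.
%ΔM = (73,139 − 92,000)/[(92,000+73,139)/2] = -18861/82569.5 ≈ -0.2284.
E_I = %ΔQ/%ΔM ≈ 3.424.
E_I > 1: normal good (luxury).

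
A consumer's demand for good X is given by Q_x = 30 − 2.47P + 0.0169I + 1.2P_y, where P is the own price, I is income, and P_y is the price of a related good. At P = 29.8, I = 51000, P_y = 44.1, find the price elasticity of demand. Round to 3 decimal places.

Substituting, Q_x = 30 − 2.47(29.8) + 0.0169(51000) + 1.2(44.1) = 30 − 73.606 + 861.9 + 52.92 = 871.214.
∂Q_x/∂P = −2.47, so E_p = (−2.47)·(29.8/871.214) ≈ -0.084.
|E_p| < 1: demand is inelastic.

-0.084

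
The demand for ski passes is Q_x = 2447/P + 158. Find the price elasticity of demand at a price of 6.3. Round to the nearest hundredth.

At P = 6.3, Q_x = 546.4127.
dQ_x/dP = −2447/P² = −61.6528.
Point elasticity E = (dQ_x/dP)·(P/Q_x) = -61.6528 × 6.3/546.4127 ≈ -0.71.
|E| < 1, so demand is inelastic at this price.

-0.71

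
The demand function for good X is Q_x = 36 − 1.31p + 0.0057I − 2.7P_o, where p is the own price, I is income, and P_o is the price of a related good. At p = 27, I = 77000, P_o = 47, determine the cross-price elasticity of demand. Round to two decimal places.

Q_x = 36 − 1.31(27) + 0.0057(77000) − 2.7(47) = 36 − 35.37 + 438.9 − 126.9 = 312.63.
∂Q_x/∂P_o = −2.7, so E_xy = -2.7·(47/312.63) ≈ -0.41.
E_xy < 0: the goods are complements.

-0.41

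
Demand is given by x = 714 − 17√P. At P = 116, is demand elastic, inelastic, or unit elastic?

At P = 116, x = 530.9044.
dx/dP = −17/(2√P) = −17/(2·10.7703).
Point elasticity E = (dx/dP)·(P/x) = -0.7892 × 116/530.9044 ≈ -0.172.
|E| ≈ 0.172 < 1, so demand is inelastic.

inelastic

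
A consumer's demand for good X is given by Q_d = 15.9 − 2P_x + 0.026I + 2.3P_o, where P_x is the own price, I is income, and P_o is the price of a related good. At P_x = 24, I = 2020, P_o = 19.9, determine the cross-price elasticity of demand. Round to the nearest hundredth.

First evaluate Q_d: 15.9 − 2(24) + 0.026(2020) + 2.3(19.9) = 15.9 − 48 + 52.52 + 45.77 = 66.19.
∂Q_d/∂P_o = +2.3, so E_xy = 2.3·(19.9/66.19) ≈ 0.69.
E_xy > 0: the goods are substitutes.

0.69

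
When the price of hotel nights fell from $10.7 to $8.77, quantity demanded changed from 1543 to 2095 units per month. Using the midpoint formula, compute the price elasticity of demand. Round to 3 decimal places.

-1.531

%ΔQ = (2095 − 1543)/[(1543 + 2095)/2] = 552/1819 ≈ 0.3035.
%ΔP = (8.77 − 10.7)/[(10.7 + 8.77)/2] = -1.93/9.735 ≈ -0.1983.
Arc elasticity E = %ΔQ/%ΔP ≈ 0.3035/-0.1983 ≈ -1.531.
|E| > 1: demand is elastic over this range.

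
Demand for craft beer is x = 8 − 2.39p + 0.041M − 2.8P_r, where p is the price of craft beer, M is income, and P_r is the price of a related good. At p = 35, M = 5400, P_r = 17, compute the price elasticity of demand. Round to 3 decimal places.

-0.852

First evaluate x: 8 − 2.39(35) + 0.041(5400) − 2.8(17) = 8 − 83.65 + 221.4 − 47.6 = 98.15.
∂x/∂p = −2.39, so E_p = (−2.39)·(35/98.15) ≈ -0.852.
|E_p| < 1: demand is inelastic.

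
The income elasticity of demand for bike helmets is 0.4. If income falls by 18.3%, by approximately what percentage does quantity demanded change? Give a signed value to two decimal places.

-7.32

%ΔQ ≈ E × %ΔI = (0.4) × (-18.3%) = -7.32%.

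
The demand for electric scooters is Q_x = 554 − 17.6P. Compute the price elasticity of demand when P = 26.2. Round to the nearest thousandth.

-4.965

At P = 26.2, Q_x = 92.88.
dQ_x/dP = −17.6.
Point elasticity E = (dQ_x/dP)·(P/Q_x) = -17.6 × 26.2/92.88 ≈ -4.965.
|E| > 1, so demand is elastic at this price.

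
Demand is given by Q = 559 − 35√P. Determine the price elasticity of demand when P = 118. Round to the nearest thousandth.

-1.063

At P = 118, Q = 178.8027.
dQ/dP = −35/(2√P) = −35/(2·10.8628).
Point elasticity E = (dQ/dP)·(P/Q) = -1.611 × 118/178.8027 ≈ -1.063.
|E| > 1, so demand is elastic at this price.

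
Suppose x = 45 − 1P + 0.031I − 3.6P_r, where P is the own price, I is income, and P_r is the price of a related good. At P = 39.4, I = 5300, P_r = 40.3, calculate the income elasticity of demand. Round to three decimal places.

x = 45 − 1(39.4) + 0.031(5300) − 3.6(40.3) = 45 − 39.4 + 164.3 − 145.08 = 24.82.
∂x/∂I = +0.031, so E_I = 0.031·(5300/24.82) ≈ 6.620.
E_I > 1: normal good (luxury).

6.620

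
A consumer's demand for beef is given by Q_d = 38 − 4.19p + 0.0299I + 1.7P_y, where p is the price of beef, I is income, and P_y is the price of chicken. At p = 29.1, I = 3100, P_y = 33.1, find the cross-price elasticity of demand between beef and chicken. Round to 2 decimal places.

0.87

At the given point, Q_d = 38 − 4.19(29.1) + 0.0299(3100) + 1.7(33.1) = 38 − 121.929 + 92.69 + 56.27 = 65.031.
∂Q_d/∂P_y = +1.7, so E_xy = 1.7·(33.1/65.031) ≈ 0.87.
E_xy > 0: the goods are substitutes.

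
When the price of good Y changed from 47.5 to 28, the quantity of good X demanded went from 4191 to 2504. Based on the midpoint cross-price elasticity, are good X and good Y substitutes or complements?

substitutes

%ΔQ_x = (2504 − 4191)/[(4191+2504)/2] = -1687/3347.5 ≈ -0.5040.
%ΔP_y = (28 − 47.5)/[(47.5+28)/2] ≈ -0.5166.
E_xy = -0.5040/-0.5166 ≈ 0.976.
E_xy > 0, so the goods are substitutes.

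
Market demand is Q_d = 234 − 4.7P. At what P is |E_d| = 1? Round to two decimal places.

24.89

For linear demand Q_d = a − bP, E = −bP/(a − bP). |E| = 1 ⇒ bP = a − bP ⇒ P = a/(2b).
P = 234/(2·4.7) ≈ 24.89.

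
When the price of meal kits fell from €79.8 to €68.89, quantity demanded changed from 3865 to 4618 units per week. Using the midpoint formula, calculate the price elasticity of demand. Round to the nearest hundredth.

%Δq = (4618 − 3865)/[(3865 + 4618)/2] = 753/4241.5 ≈ 0.1775.
%ΔP = (68.89 − 79.8)/[(79.8 + 68.89)/2] = -10.91/74.345 ≈ -0.1467.
Arc elasticity E = %Δq/%ΔP ≈ 0.1775/-0.1467 ≈ -1.21.
|E| > 1: demand is elastic over this range.

-1.21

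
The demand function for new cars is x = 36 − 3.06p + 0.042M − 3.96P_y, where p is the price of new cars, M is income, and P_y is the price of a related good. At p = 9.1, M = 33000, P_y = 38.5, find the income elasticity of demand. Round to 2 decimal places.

1.12

Substituting, x = 36 − 3.06(9.1) + 0.042(33000) − 3.96(38.5) = 36 − 27.846 + 1386 − 152.46 = 1241.694.
∂x/∂M = +0.042, so E_I = 0.042·(33000/1241.694) ≈ 1.12.
E_I > 1: normal good (luxury).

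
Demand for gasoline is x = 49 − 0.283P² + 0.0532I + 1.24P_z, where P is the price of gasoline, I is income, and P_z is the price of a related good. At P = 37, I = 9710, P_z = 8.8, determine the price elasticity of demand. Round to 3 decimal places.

Evaluating quantity at (P, I, P_z) gives x = 49 − 0.283(37)² + 0.0532(9710) + 1.24(8.8) = 49 − 387.427 + 516.572 + 10.912 = 189.057.
∂x/∂P = −2·0.283·P = -20.942, so E_p = -20.942·(37/189.057) ≈ -4.099.
|E_p| > 1: demand is elastic.

-4.099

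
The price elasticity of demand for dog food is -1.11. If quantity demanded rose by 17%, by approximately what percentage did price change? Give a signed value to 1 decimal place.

-15.3

%ΔQ ≈ E × %ΔP ⇒ %ΔP = %ΔQ / E = (17%)/(-1.11) ≈ -15.3%.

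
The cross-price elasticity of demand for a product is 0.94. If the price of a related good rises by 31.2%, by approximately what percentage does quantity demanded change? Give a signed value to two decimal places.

29.33

%ΔQ ≈ E × %ΔP_y = (0.94) × (31.2%) ≈ 29.33%.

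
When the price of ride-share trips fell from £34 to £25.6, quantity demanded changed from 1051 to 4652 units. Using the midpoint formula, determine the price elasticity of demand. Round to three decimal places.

%ΔQ = (4652 − 1051)/[(1051 + 4652)/2] = 3601/2851.5 ≈ 1.2628.
%Δp = (25.6 − 34)/[(34 + 25.6)/2] = -8.4/29.8 ≈ -0.2819.
Arc elasticity E = %ΔQ/%Δp ≈ 1.2628/-0.2819 ≈ -4.480.
|E| > 1: demand is elastic over this range.

-4.480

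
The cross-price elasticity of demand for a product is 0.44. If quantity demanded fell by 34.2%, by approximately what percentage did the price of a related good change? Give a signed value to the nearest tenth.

-77.7

%ΔQ ≈ E × %ΔP_y ⇒ %ΔP_y = %ΔQ / E = (-34.2%)/(0.44) ≈ -77.7%.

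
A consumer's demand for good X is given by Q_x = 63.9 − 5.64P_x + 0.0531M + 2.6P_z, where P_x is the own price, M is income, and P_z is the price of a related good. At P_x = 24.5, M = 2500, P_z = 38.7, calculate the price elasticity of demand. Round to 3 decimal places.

-0.869

At the given point, Q_x = 63.9 − 5.64(24.5) + 0.0531(2500) + 2.6(38.7) = 63.9 − 138.18 + 132.75 + 100.62 = 159.09.
∂Q_x/∂P_x = −5.64, so E_p = (−5.64)·(24.5/159.09) ≈ -0.869.
|E_p| < 1: demand is inelastic.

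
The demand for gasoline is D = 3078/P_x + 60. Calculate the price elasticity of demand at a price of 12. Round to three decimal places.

At P_x = 12, D = 316.5.
dD/dP_x = −3078/P_x² = −21.375.
Point elasticity E = (dD/dP_x)·(P_x/D) = -21.375 × 12/316.5 ≈ -0.810.
|E| < 1, so demand is inelastic at this price.

-0.810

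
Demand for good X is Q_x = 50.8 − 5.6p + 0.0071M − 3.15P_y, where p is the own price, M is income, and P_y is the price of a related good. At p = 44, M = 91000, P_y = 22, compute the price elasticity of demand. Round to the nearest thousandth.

Substituting, Q_x = 50.8 − 5.6(44) + 0.0071(91000) − 3.15(22) = 50.8 − 246.4 + 646.1 − 69.3 = 381.2.
∂Q_x/∂p = −5.6, so E_p = (−5.6)·(44/381.2) ≈ -0.646.
|E_p| < 1: demand is inelastic.

-0.646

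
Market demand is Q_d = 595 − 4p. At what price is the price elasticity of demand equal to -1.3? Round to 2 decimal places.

84.08

Set −bp/(a − bp) = −1.3 ⇒ bp = 1.3(a − bp) ⇒ bp(1+1.3) = 1.3·a.
p = 1.3·595/(4·2.3) ≈ 84.08.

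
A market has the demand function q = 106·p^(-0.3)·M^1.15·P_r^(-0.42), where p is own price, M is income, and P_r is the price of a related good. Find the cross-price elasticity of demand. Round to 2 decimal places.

For a Cobb–Douglas (constant-elasticity) form q = A·P_r^α·…, the elasticity with respect to P_r equals the exponent α at every point.
Here the exponent on P_r is -0.42, so the cross-price elasticity of demand is -0.42.

-0.42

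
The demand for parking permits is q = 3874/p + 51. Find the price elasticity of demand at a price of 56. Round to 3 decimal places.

At p = 56, q = 120.1786.
dq/dp = −3874/p² = −1.2353.
Point elasticity E = (dq/dp)·(p/q) = -1.2353 × 56/120.1786 ≈ -0.576.
|E| < 1, so demand is inelastic at this price.

-0.576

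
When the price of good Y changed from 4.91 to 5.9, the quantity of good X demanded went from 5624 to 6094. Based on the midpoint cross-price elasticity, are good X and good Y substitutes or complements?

%ΔQ_x = (6094 − 5624)/[(5624+6094)/2] = 470/5859 ≈ 0.0802.
%ΔP_y = (5.9 − 4.91)/[(4.91+5.9)/2] ≈ 0.1832.
E_xy = 0.0802/0.1832 ≈ 0.438.
E_xy > 0, so the goods are substitutes.

substitutes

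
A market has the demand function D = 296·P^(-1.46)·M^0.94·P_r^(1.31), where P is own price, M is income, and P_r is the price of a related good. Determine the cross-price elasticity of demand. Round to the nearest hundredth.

For a Cobb–Douglas (constant-elasticity) form D = A·P_r^α·…, the elasticity with respect to P_r equals the exponent α at every point.
Here the exponent on P_r is 1.31, so the cross-price elasticity of demand is 1.31.

1.31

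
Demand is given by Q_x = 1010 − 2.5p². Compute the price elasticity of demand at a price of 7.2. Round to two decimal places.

At p = 7.2, Q_x = 880.4.
dQ_x/dp = −2·2.5·p = −36.
Point elasticity E = (dQ_x/dp)·(p/Q_x) = -36 × 7.2/880.4 ≈ -0.29.
|E| < 1, so demand is inelastic at this price.

-0.29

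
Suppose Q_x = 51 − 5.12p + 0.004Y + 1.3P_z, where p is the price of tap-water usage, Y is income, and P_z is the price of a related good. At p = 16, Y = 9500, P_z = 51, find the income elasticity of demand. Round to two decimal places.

0.52

Substituting, Q_x = 51 − 5.12(16) + 0.004(9500) + 1.3(51) = 51 − 81.92 + 38 + 66.3 = 73.38.
∂Q_x/∂Y = +0.004, so E_I = 0.004·(9500/73.38) ≈ 0.52.
E_I ∈ (0,1): normal good (necessity).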